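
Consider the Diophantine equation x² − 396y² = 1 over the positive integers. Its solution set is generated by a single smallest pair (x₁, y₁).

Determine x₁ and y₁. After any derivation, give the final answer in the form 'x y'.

199 10

d=396: √d = [19; 1,8,1,38] (ℓ=4, even), read p_3/q_3
step 0: (19, 1)  from 19·(1,0) + (0,1)
…
step 2: (179, 9)  from 8·(20,1) + (19,1)
step 3: (199, 10)  from 1·(179,9) + (20,1)
fundamental: x₁=199, y₁=10  (since 39601 − 396·100 = 1)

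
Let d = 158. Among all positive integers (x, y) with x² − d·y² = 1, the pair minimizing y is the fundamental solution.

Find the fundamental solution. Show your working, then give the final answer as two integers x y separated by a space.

√158 → a₀=12, period (1,1,3,12,3,1,1,24); ℓ=8 even so k=7
a_0=12:  p_0=12·1+0=12,  q_0=12·0+1=1
…
a_3=3:  p_3=3·25+13=88,  q_3=3·2+1=7
a_4=12:  p_4=12·88+25=1081,  q_4=12·7+2=86
a_5=3:  p_5=3·1081+88=3331,  q_5=3·86+7=265
a_6=1:  p_6=1·3331+1081=4412,  q_6=1·265+86=351
a_7=1:  p_7=1·4412+3331=7743,  q_7=1·351+265=616
→ (7743, 616).  Check: 7743²=59954049, 158·616²=59954048, difference 1.

7743 616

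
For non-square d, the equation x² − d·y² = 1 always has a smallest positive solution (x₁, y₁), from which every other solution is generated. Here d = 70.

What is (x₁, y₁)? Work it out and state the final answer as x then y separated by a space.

251 30

√70 = [8; 2,1,2,1,2,16, …], period ℓ=6 (even) → k=5
k=0  a_k=8  p_k/q_k = 8/1
k=1  a_k=2  p_k/q_k = 17/2
k=2  a_k=1  p_k/q_k = 25/3
…
k=4  a_k=1  p_k/q_k = 92/11
k=5  a_k=2  p_k/q_k = 251/30
→ (251, 30).  Check: 251²=63001, 70·30²=63000, difference 1.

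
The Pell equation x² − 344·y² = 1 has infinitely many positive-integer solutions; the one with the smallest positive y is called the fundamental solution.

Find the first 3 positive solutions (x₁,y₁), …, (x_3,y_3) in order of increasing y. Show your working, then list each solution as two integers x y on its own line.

10405 561
216528049 11674410
4505948689285 242944471539

√344 → a₀=18, period (1,1,4,1,3,1,4,1,1,36); ℓ=10 even so k=9
i=0: a=18 ⇒ p=18, q=1
…
i=2: a=1 ⇒ p=37, q=2
…
i=4: a=1 ⇒ p=204, q=11
i=5: a=3 ⇒ p=779, q=42
…
i=8: a=1 ⇒ p=5694, q=307
i=9: a=1 ⇒ p=10405, q=561
fundamental: x₁=10405, y₁=561  (since 108264025 − 344·314721 = 1)
n=2: (10405,561)∘(10405,561) = (10405·10405+344·561·561, 10405·561+561·10405) = (216528049,11674410)
n=3: (216528049,11674410)∘(10405,561) = (10405·216528049+344·561·11674410, 10405·11674410+561·216528049) = (4505948689285,242944471539)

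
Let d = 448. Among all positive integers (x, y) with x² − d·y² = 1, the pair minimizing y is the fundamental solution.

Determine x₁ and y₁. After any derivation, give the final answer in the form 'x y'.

d=448: √d = [21; 6,42] (ℓ=2, even), read p_1/q_1
a_0=21:  p_0=21·1+0=21,  q_0=21·0+1=1
a_1=6:  p_1=6·21+1=127,  q_1=6·1+0=6
(x₁, y₁) = (127, 6);  127² − 448·6² = 1 ✓

127 6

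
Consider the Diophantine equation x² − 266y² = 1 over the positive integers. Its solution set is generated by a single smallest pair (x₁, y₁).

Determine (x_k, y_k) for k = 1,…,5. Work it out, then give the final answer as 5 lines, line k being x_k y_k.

685 42
938449 57540
1285674445 78829758
1761373051201 107996710920
2413079794470925 147955415130642

[16; 3,4,3,32] for √266; ℓ=4 ⇒ convergent index 3
k=0  a_k=16  p_k/q_k = 16/1
k=1  a_k=3  p_k/q_k = 49/3
k=2  a_k=4  p_k/q_k = 212/13
k=3  a_k=3  p_k/q_k = 685/42
fundamental: x₁=685, y₁=42  (since 469225 − 266·1764 = 1)
k=2:  x_2 = 685·685+266·42·42 = 938449,  y_2 = 685·42+42·685 = 57540
k=3:  x_3 = 685·938449+266·42·57540 = 1285674445,  y_3 = 685·57540+42·938449 = 78829758
k=4:  x_4 = 685·1285674445+266·42·78829758 = 1761373051201,  y_4 = 685·78829758+42·1285674445 = 107996710920
k=5:  x_5 = 685·1761373051201+266·42·107996710920 = 2413079794470925,  y_5 = 685·107996710920+42·1761373051201 = 147955415130642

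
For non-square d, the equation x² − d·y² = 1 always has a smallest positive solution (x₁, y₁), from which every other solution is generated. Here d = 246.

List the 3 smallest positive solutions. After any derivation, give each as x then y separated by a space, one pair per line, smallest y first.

d=246: √d = [15; 1,2,5,1,14,1,5,2,1,30] (ℓ=10, even), read p_9/q_9
k=0  a_k=15  p_k/q_k = 15/1
…
k=7  a_k=5  p_k/q_k = 28028/1787
k=8  a_k=2  p_k/q_k = 60777/3875
k=9  a_k=1  p_k/q_k = 88805/5662
→ (88805, 5662).  Check: 88805²=7886328025, 246·5662²=7886328024, difference 1.
(88805+5662√246)^2 = 15772656049 + 1005627820√246
(88805+5662√246)^3 = 2801381440774085 + 178609557104538√246

88805 5662
15772656049 1005627820
2801381440774085 178609557104538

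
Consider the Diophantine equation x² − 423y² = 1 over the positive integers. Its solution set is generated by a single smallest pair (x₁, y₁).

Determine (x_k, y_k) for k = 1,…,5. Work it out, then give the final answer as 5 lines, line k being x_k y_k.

√423 → a₀=20, period (1,1,3,4,3,1,1,40); ℓ=8 even so k=7
step 0: (20, 1)  from 20·(1,0) + (0,1)
step 1: (21, 1)  from 1·(20,1) + (1,0)
step 2: (41, 2)  from 1·(21,1) + (20,1)
step 3: (144, 7)  from 3·(41,2) + (21,1)
step 4: (617, 30)  from 4·(144,7) + (41,2)
step 5: (1995, 97)  from 3·(617,30) + (144,7)
step 6: (2612, 127)  from 1·(1995,97) + (617,30)
step 7: (4607, 224)  from 1·(2612,127) + (1995,97)
→ (4607, 224).  Check: 4607²=21224449, 423·224²=21224448, difference 1.
n=2: (4607,224)∘(4607,224) = (4607·4607+423·224·224, 4607·224+224·4607) = (42448897,2063936)
n=3: (42448897,2063936)∘(4607,224) = (4607·42448897+423·224·2063936, 4607·2063936+224·42448897) = (391124132351,19017106080)
n=4: (391124132351,19017106080)∘(4607,224) = (4607·391124132351+423·224·19017106080, 4607·19017106080+224·391124132351) = (3603817713033217,175223613357184)
n=5: (3603817713033217,175223613357184)∘(4607,224) = (4607·3603817713033217+423·224·175223613357184, 4607·175223613357184+224·3603817713033217) = (33205576016763929087,1614510354455987296)

4607 224
42448897 2063936
391124132351 19017106080
3603817713033217 175223613357184
33205576016763929087 1614510354455987296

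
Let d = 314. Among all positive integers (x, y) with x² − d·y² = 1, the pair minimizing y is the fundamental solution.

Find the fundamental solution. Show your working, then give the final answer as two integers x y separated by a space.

√314 = [17; 1,2,1,1,2,1,34, …], period ℓ=7 (odd) → k=13
k=0  a_k=17  p_k/q_k = 17/1
…
k=10  a_k=1  p_k/q_k = 62853/3547
…
k=12  a_k=2  p_k/q_k = 282617/15949
k=13  a_k=1  p_k/q_k = 392499/22150
fundamental: x₁=392499, y₁=22150  (since 154055465001 − 314·490622500 = 1)

392499 22150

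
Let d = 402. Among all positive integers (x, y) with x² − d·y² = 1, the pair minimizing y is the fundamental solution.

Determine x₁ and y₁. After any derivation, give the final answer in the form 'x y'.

[20; 20,40] for √402; ℓ=2 ⇒ convergent index 1
k=0  a_k=20  p_k/q_k = 20/1
k=1  a_k=20  p_k/q_k = 401/20
fundamental: x₁=401, y₁=20  (since 160801 − 402·400 = 1)

401 20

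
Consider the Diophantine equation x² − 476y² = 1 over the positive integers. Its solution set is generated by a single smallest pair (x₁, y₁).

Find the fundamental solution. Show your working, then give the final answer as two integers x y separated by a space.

28799 1320

d=476: √d = [21; 1,4,2,10,2,4,1,42] (ℓ=8, even), read p_7/q_7
a_0=21:  p_0=21·1+0=21,  q_0=21·0+1=1
a_1=1:  p_1=1·21+1=22,  q_1=1·1+0=1
a_2=4:  p_2=4·22+21=109,  q_2=4·1+1=5
a_3=2:  p_3=2·109+22=240,  q_3=2·5+1=11
a_4=10:  p_4=10·240+109=2509,  q_4=10·11+5=115
…
a_6=4:  p_6=4·5258+2509=23541,  q_6=4·241+115=1079
a_7=1:  p_7=1·23541+5258=28799,  q_7=1·1079+241=1320
(x₁, y₁) = (28799, 1320);  28799² − 476·1320² = 1 ✓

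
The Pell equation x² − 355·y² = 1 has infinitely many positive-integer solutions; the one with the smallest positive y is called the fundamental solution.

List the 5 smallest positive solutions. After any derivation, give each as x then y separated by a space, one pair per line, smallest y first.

√355 = [18; 1,5,3,3,1,6,1,3,3,5,1,36, …], period ℓ=12 (even) → k=11
a_0=18:  p_0=18·1+0=18,  q_0=18·0+1=1
…
a_6=6:  p_6=6·1545+1187=10457,  q_6=6·82+63=555
…
a_8=3:  p_8=3·12002+10457=46463,  q_8=3·637+555=2466
a_9=3:  p_9=3·46463+12002=151391,  q_9=3·2466+637=8035
a_10=5:  p_10=5·151391+46463=803418,  q_10=5·8035+2466=42641
a_11=1:  p_11=1·803418+151391=954809,  q_11=1·42641+8035=50676
(x₁, y₁) = (954809, 50676);  954809² − 355·50676² = 1 ✓
(954809+50676√355)^2 = 1823320452961 + 96771801768√355
(954809+50676√355)^3 = 3481845556741524089 + 184797174548553948√355
(954809+50676√355)^4 = 6648994948371812427335041 + 352892010866963721270096√355
(954809+50676√355)^5 = 12697040435316401858305944800249 + 673888936007564730309809629380√355

954809 50676
1823320452961 96771801768
3481845556741524089 184797174548553948
6648994948371812427335041 352892010866963721270096
12697040435316401858305944800249 673888936007564730309809629380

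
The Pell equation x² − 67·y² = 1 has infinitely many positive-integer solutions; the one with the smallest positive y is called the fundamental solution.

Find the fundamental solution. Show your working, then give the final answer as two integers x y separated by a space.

√67 → a₀=8, period (5,2,1,1,7,1,1,2,5,16); ℓ=10 even so k=9
i=0: a=8 ⇒ p=8, q=1
…
i=3: a=1 ⇒ p=131, q=16
…
i=5: a=7 ⇒ p=1678, q=205
i=6: a=1 ⇒ p=1899, q=232
…
i=8: a=2 ⇒ p=9053, q=1106
i=9: a=5 ⇒ p=48842, q=5967
→ (48842, 5967).  Check: 48842²=2385540964, 67·5967²=2385540963, difference 1.

48842 5967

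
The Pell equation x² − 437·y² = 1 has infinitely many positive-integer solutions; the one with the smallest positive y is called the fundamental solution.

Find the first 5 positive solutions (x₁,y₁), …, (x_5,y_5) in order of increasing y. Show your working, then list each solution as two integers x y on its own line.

4599 220
42301601 2023560
389090121399 18612704660
3578850894326401 171199655439120
32918270136924114999 1574694412116321100

d=437: √d = [20; 1,9,2,9,1,40] (ℓ=6, even), read p_5/q_5
k=0  a_k=20  p_k/q_k = 20/1
k=1  a_k=1  p_k/q_k = 21/1
…
k=3  a_k=2  p_k/q_k = 439/21
k=4  a_k=9  p_k/q_k = 4160/199
k=5  a_k=1  p_k/q_k = 4599/220
(x₁, y₁) = (4599, 220);  4599² − 437·220² = 1 ✓
(4599+220√437)^2 = 42301601 + 2023560√437
(4599+220√437)^3 = 389090121399 + 18612704660√437
(4599+220√437)^4 = 3578850894326401 + 171199655439120√437
(4599+220√437)^5 = 32918270136924114999 + 1574694412116321100√437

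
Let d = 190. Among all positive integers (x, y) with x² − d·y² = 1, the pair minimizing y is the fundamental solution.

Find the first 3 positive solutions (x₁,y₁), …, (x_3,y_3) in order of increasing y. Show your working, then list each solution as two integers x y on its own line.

√190 = [13; 1,3,1,1,1,…,3,1,26, …], period ℓ=14 (even) → k=13
i=0: a=13 ⇒ p=13, q=1
…
i=4: a=1 ⇒ p=124, q=9
…
i=9: a=1 ⇒ p=4149, q=301
…
i=12: a=3 ⇒ p=40787, q=2959
i=13: a=1 ⇒ p=52021, q=3774
(x₁, y₁) = (52021, 3774);  52021² − 190·3774² = 1 ✓
k=2:  x_2 = 52021·52021+190·3774·3774 = 5412368881,  y_2 = 52021·3774+3774·52021 = 392654508
k=3:  x_3 = 52021·5412368881+190·3774·392654508 = 563113683064981,  y_3 = 52021·392654508+3774·5412368881 = 40852560317562

52021 3774
5412368881 392654508
563113683064981 40852560317562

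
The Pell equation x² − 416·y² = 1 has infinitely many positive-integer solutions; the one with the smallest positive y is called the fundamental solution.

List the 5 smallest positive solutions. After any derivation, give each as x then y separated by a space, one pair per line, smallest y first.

√416 = [20; 2,1,1,9,1,1,2,40, …], period ℓ=8 (even) → k=7
k=0  a_k=20  p_k/q_k = 20/1
k=1  a_k=2  p_k/q_k = 41/2
…
k=3  a_k=1  p_k/q_k = 102/5
k=4  a_k=9  p_k/q_k = 979/48
k=5  a_k=1  p_k/q_k = 1081/53
k=6  a_k=1  p_k/q_k = 2060/101
k=7  a_k=2  p_k/q_k = 5201/255
→ (5201, 255).  Check: 5201²=27050401, 416·255²=27050400, difference 1.
k=2:  x_2 = 5201·5201+416·255·255 = 54100801,  y_2 = 5201·255+255·5201 = 2652510
k=3:  x_3 = 5201·54100801+416·255·2652510 = 562756526801,  y_3 = 5201·2652510+255·54100801 = 27591408765
k=4:  x_4 = 5201·562756526801+416·255·27591408765 = 5853793337683201,  y_4 = 5201·27591408765+255·562756526801 = 287005831321020
k=5:  x_5 = 5201·5853793337683201+416·255·287005831321020 = 60891157735824130001,  y_5 = 5201·287005831321020+255·5853793337683201 = 2985434629809841275

5201 255
54100801 2652510
562756526801 27591408765
5853793337683201 287005831321020
60891157735824130001 2985434629809841275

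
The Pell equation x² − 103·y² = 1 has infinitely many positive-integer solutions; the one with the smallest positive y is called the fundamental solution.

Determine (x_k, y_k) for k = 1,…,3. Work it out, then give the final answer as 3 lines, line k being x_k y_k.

227528 22419
103537981567 10201900464
47115579739725224 4642436017523565

d=103: √d = [10; 6,1,2,1,1,9,1,1,2,1,6,20] (ℓ=12, even), read p_11/q_11
k=0  a_k=10  p_k/q_k = 10/1
…
k=7  a_k=1  p_k/q_k = 5044/497
…
k=9  a_k=2  p_k/q_k = 24266/2391
k=10  a_k=1  p_k/q_k = 33877/3338
k=11  a_k=6  p_k/q_k = 227528/22419
(x₁, y₁) = (227528, 22419);  227528² − 103·22419² = 1 ✓
(227528+22419√103)^2 = 103537981567 + 10201900464√103
(227528+22419√103)^3 = 47115579739725224 + 4642436017523565√103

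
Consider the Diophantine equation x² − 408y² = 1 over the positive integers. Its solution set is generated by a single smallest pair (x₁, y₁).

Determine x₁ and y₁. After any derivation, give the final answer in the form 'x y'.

d=408: √d = [20; 5,40] (ℓ=2, even), read p_1/q_1
i=0: a=20 ⇒ p=20, q=1
i=1: a=5 ⇒ p=101, q=5
(x₁, y₁) = (101, 5);  101² − 408·5² = 1 ✓

101 5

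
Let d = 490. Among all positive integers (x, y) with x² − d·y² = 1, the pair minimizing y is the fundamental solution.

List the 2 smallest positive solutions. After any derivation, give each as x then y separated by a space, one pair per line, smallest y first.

√490 = [22; 7,2,1,4,4,4,1,2,7,44, …], period ℓ=10 (even) → k=9
step 0: (22, 1)  from 22·(1,0) + (0,1)
…
step 2: (332, 15)  from 2·(155,7) + (22,1)
…
step 4: (2280, 103)  from 4·(487,22) + (332,15)
step 5: (9607, 434)  from 4·(2280,103) + (487,22)
step 6: (40708, 1839)  from 4·(9607,434) + (2280,103)
…
step 8: (141338, 6385)  from 2·(50315,2273) + (40708,1839)
step 9: (1039681, 46968)  from 7·(141338,6385) + (50315,2273)
→ (1039681, 46968).  Check: 1039681²=1080936581761, 490·46968²=1080936581760, difference 1.
k=2:  x_2 = 1039681·1039681+490·46968·46968 = 2161873163521,  y_2 = 1039681·46968+46968·1039681 = 97663474416

1039681 46968
2161873163521 97663474416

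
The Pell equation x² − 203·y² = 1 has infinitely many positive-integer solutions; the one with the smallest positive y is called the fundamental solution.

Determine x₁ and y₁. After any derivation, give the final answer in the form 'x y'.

57 4

d=203: √d = [14; 4,28] (ℓ=2, even), read p_1/q_1
i=0: a=14 ⇒ p=14, q=1
i=1: a=4 ⇒ p=57, q=4
(x₁, y₁) = (57, 4);  57² − 203·4² = 1 ✓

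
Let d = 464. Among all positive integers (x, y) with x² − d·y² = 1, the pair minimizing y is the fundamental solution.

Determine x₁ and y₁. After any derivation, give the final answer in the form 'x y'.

9801 455

[21; 1,1,5,1,1,1,5,1,1,42] for √464; ℓ=10 ⇒ convergent index 9
step 0: (21, 1)  from 21·(1,0) + (0,1)
step 1: (22, 1)  from 1·(21,1) + (1,0)
step 2: (43, 2)  from 1·(22,1) + (21,1)
step 3: (237, 11)  from 5·(43,2) + (22,1)
…
step 6: (797, 37)  from 1·(517,24) + (280,13)
step 7: (4502, 209)  from 5·(797,37) + (517,24)
step 8: (5299, 246)  from 1·(4502,209) + (797,37)
step 9: (9801, 455)  from 1·(5299,246) + (4502,209)
→ (9801, 455).  Check: 9801²=96059601, 464·455²=96059600, difference 1.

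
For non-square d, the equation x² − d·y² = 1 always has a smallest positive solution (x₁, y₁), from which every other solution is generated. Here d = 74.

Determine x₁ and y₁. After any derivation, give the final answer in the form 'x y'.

√74 = [8; 1,1,1,1,16, …], period ℓ=5 (odd) → k=9
step 0: (8, 1)  from 8·(1,0) + (0,1)
step 1: (9, 1)  from 1·(8,1) + (1,0)
…
step 3: (26, 3)  from 1·(17,2) + (9,1)
step 4: (43, 5)  from 1·(26,3) + (17,2)
step 5: (714, 83)  from 16·(43,5) + (26,3)
step 6: (757, 88)  from 1·(714,83) + (43,5)
step 7: (1471, 171)  from 1·(757,88) + (714,83)
step 8: (2228, 259)  from 1·(1471,171) + (757,88)
step 9: (3699, 430)  from 1·(2228,259) + (1471,171)
→ (3699, 430).  Check: 3699²=13682601, 74·430²=13682600, difference 1.

3699 430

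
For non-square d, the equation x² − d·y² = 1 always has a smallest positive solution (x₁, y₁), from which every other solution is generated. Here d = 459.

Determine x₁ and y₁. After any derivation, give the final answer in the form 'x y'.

499850 23331

√459 = [21; 2,2,1,4,21,4,1,2,2,42, …], period ℓ=10 (even) → k=9
a_0=21:  p_0=21·1+0=21,  q_0=21·0+1=1
a_1=2:  p_1=2·21+1=43,  q_1=2·1+0=2
…
a_3=1:  p_3=1·107+43=150,  q_3=1·5+2=7
…
a_6=4:  p_6=4·14997+707=60695,  q_6=4·700+33=2833
a_7=1:  p_7=1·60695+14997=75692,  q_7=1·2833+700=3533
a_8=2:  p_8=2·75692+60695=212079,  q_8=2·3533+2833=9899
a_9=2:  p_9=2·212079+75692=499850,  q_9=2·9899+3533=23331
fundamental: x₁=499850, y₁=23331  (since 249850022500 − 459·544335561 = 1)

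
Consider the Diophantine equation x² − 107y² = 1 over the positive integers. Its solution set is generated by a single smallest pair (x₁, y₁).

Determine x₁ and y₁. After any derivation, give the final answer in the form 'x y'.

962 93

d=107: √d = [10; 2,1,9,1,2,20] (ℓ=6, even), read p_5/q_5
i=0: a=10 ⇒ p=10, q=1
…
i=2: a=1 ⇒ p=31, q=3
i=3: a=9 ⇒ p=300, q=29
i=4: a=1 ⇒ p=331, q=32
i=5: a=2 ⇒ p=962, q=93
(x₁, y₁) = (962, 93);  962² − 107·93² = 1 ✓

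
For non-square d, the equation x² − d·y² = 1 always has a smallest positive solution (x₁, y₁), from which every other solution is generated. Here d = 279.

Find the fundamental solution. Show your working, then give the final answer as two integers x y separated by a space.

d=279: √d = [16; 1,2,2,1,2,2,1,32] (ℓ=8, even), read p_7/q_7
i=0: a=16 ⇒ p=16, q=1
…
i=2: a=2 ⇒ p=50, q=3
i=3: a=2 ⇒ p=117, q=7
i=4: a=1 ⇒ p=167, q=10
…
i=6: a=2 ⇒ p=1069, q=64
i=7: a=1 ⇒ p=1520, q=91
(x₁, y₁) = (1520, 91);  1520² − 279·91² = 1 ✓

1520 91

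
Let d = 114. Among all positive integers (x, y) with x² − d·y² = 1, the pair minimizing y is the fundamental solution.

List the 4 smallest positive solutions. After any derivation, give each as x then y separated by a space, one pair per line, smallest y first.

1025 96
2101249 196800
4307559425 403439904
8830494720001 827051606400

√114 → a₀=10, period (1,2,10,2,1,20); ℓ=6 even so k=5
i=0: a=10 ⇒ p=10, q=1
i=1: a=1 ⇒ p=11, q=1
i=2: a=2 ⇒ p=32, q=3
i=3: a=10 ⇒ p=331, q=31
i=4: a=2 ⇒ p=694, q=65
i=5: a=1 ⇒ p=1025, q=96
→ (1025, 96).  Check: 1025²=1050625, 114·96²=1050624, difference 1.
n=2: (1025,96)∘(1025,96) = (1025·1025+114·96·96, 1025·96+96·1025) = (2101249,196800)
n=3: (2101249,196800)∘(1025,96) = (1025·2101249+114·96·196800, 1025·196800+96·2101249) = (4307559425,403439904)
n=4: (4307559425,403439904)∘(1025,96) = (1025·4307559425+114·96·403439904, 1025·403439904+96·4307559425) = (8830494720001,827051606400)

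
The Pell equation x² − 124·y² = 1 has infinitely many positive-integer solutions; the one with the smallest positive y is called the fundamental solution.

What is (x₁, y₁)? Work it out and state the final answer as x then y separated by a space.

√124 → a₀=11, period (7,2,1,1,1,…,2,7,22); ℓ=16 even so k=15
k=0  a_k=11  p_k/q_k = 11/1
k=1  a_k=7  p_k/q_k = 78/7
k=2  a_k=2  p_k/q_k = 167/15
k=3  a_k=1  p_k/q_k = 245/22
…
k=5  a_k=1  p_k/q_k = 657/59
k=6  a_k=3  p_k/q_k = 2383/214
k=7  a_k=1  p_k/q_k = 3040/273
…
k=9  a_k=1  p_k/q_k = 17583/1579
k=10  a_k=3  p_k/q_k = 67292/6043
k=11  a_k=1  p_k/q_k = 84875/7622
k=12  a_k=1  p_k/q_k = 152167/13665
k=13  a_k=1  p_k/q_k = 237042/21287
k=14  a_k=2  p_k/q_k = 626251/56239
k=15  a_k=7  p_k/q_k = 4620799/414960
(x₁, y₁) = (4620799, 414960);  4620799² − 124·414960² = 1 ✓

4620799 414960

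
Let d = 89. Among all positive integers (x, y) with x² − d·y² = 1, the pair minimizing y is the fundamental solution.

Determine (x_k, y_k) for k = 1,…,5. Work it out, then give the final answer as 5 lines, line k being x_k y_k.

500001 53000
500002000001 53000106000
500003000004500001 53000212000159000
500004000010000008000001 53000318000530000212000
500005000017500025000012500001 53000424001113001060000265000

√89 → a₀=9, period (2,3,3,2,18); ℓ=5 odd so k=9
i=0: a=9 ⇒ p=9, q=1
i=1: a=2 ⇒ p=19, q=2
…
i=7: a=3 ⇒ p=66019, q=6998
i=8: a=3 ⇒ p=216991, q=23001
i=9: a=2 ⇒ p=500001, q=53000
→ (500001, 53000).  Check: 500001²=250001000001, 89·53000²=250001000000, difference 1.
n=2: (500001,53000)∘(500001,53000) = (500001·500001+89·53000·53000, 500001·53000+53000·500001) = (500002000001,53000106000)
n=3: (500002000001,53000106000)∘(500001,53000) = (500001·500002000001+89·53000·53000106000, 500001·53000106000+53000·500002000001) = (500003000004500001,53000212000159000)
n=4: (500003000004500001,53000212000159000)∘(500001,53000) = (500001·500003000004500001+89·53000·53000212000159000, 500001·53000212000159000+53000·500003000004500001) = (500004000010000008000001,53000318000530000212000)
n=5: (500004000010000008000001,53000318000530000212000)∘(500001,53000) = (500001·500004000010000008000001+89·53000·53000318000530000212000, 500001·53000318000530000212000+53000·500004000010000008000001) = (500005000017500025000012500001,53000424001113001060000265000)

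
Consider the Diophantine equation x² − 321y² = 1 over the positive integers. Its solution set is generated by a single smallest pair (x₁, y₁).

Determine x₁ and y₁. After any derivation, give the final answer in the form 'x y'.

d=321: √d = [17; 1,10,1,34] (ℓ=4, even), read p_3/q_3
step 0: (17, 1)  from 17·(1,0) + (0,1)
step 1: (18, 1)  from 1·(17,1) + (1,0)
step 2: (197, 11)  from 10·(18,1) + (17,1)
step 3: (215, 12)  from 1·(197,11) + (18,1)
fundamental: x₁=215, y₁=12  (since 46225 − 321·144 = 1)

215 12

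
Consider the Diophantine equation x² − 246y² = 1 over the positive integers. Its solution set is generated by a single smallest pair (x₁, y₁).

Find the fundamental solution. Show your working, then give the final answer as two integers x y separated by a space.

d=246: √d = [15; 1,2,5,1,14,1,5,2,1,30] (ℓ=10, even), read p_9/q_9
a_0=15:  p_0=15·1+0=15,  q_0=15·0+1=1
…
a_5=14:  p_5=14·298+251=4423,  q_5=14·19+16=282
a_6=1:  p_6=1·4423+298=4721,  q_6=1·282+19=301
a_7=5:  p_7=5·4721+4423=28028,  q_7=5·301+282=1787
a_8=2:  p_8=2·28028+4721=60777,  q_8=2·1787+301=3875
a_9=1:  p_9=1·60777+28028=88805,  q_9=1·3875+1787=5662
→ (88805, 5662).  Check: 88805²=7886328025, 246·5662²=7886328024, difference 1.

88805 5662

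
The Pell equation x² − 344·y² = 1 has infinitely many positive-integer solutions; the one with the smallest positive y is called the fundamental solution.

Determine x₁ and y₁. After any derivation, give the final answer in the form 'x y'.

10405 561

√344 → a₀=18, period (1,1,4,1,3,1,4,1,1,36); ℓ=10 even so k=9
i=0: a=18 ⇒ p=18, q=1
i=1: a=1 ⇒ p=19, q=1
…
i=3: a=4 ⇒ p=167, q=9
…
i=5: a=3 ⇒ p=779, q=42
i=6: a=1 ⇒ p=983, q=53
…
i=8: a=1 ⇒ p=5694, q=307
i=9: a=1 ⇒ p=10405, q=561
fundamental: x₁=10405, y₁=561  (since 108264025 − 344·314721 = 1)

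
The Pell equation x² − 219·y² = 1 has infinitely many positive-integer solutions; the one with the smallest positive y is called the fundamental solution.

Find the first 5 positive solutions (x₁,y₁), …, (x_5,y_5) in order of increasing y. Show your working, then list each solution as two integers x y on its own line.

74 5
10951 740
1620674 109515
239848801 16207480
35496001874 2398597525

[14; 1,3,1,28] for √219; ℓ=4 ⇒ convergent index 3
step 0: (14, 1)  from 14·(1,0) + (0,1)
step 1: (15, 1)  from 1·(14,1) + (1,0)
step 2: (59, 4)  from 3·(15,1) + (14,1)
step 3: (74, 5)  from 1·(59,4) + (15,1)
(x₁, y₁) = (74, 5);  74² − 219·5² = 1 ✓
k=2:  x_2 = 74·74+219·5·5 = 10951,  y_2 = 74·5+5·74 = 740
k=3:  x_3 = 74·10951+219·5·740 = 1620674,  y_3 = 74·740+5·10951 = 109515
k=4:  x_4 = 74·1620674+219·5·109515 = 239848801,  y_4 = 74·109515+5·1620674 = 16207480
k=5:  x_5 = 74·239848801+219·5·16207480 = 35496001874,  y_5 = 74·16207480+5·239848801 = 2398597525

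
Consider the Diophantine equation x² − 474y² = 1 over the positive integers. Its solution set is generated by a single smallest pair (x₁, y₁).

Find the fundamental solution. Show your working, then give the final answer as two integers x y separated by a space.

[21; 1,3,2,1,1,…,3,1,42] for √474; ℓ=14 ⇒ convergent index 13
step 0: (21, 1)  from 21·(1,0) + (0,1)
…
step 5: (479, 22)  from 1·(283,13) + (196,9)
…
step 7: (5051, 232)  from 6·(762,35) + (479,22)
step 8: (5813, 267)  from 1·(5051,232) + (762,35)
step 9: (10864, 499)  from 1·(5813,267) + (5051,232)
…
step 12: (149331, 6859)  from 3·(44218,2031) + (16677,766)
step 13: (193549, 8890)  from 1·(149331,6859) + (44218,2031)
fundamental: x₁=193549, y₁=8890  (since 37461215401 − 474·79032100 = 1)

193549 8890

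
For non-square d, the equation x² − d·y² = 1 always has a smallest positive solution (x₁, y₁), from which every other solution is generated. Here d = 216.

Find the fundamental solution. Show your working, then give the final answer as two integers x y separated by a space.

d=216: √d = [14; 1,2,3,2,1,28] (ℓ=6, even), read p_5/q_5
i=0: a=14 ⇒ p=14, q=1
…
i=2: a=2 ⇒ p=44, q=3
i=3: a=3 ⇒ p=147, q=10
i=4: a=2 ⇒ p=338, q=23
i=5: a=1 ⇒ p=485, q=33
fundamental: x₁=485, y₁=33  (since 235225 − 216·1089 = 1)

485 33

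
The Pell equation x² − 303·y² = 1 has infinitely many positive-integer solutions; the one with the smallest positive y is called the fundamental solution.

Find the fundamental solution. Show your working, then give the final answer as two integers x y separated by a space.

[17; 2,2,5,2,2,34] for √303; ℓ=6 ⇒ convergent index 5
step 0: (17, 1)  from 17·(1,0) + (0,1)
step 1: (35, 2)  from 2·(17,1) + (1,0)
step 2: (87, 5)  from 2·(35,2) + (17,1)
…
step 4: (1027, 59)  from 2·(470,27) + (87,5)
step 5: (2524, 145)  from 2·(1027,59) + (470,27)
→ (2524, 145).  Check: 2524²=6370576, 303·145²=6370575, difference 1.

2524 145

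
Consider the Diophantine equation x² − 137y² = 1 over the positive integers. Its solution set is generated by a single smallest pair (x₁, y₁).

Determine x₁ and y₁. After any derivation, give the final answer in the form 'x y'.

√137 = [11; 1,2,2,1,1,2,2,1,22, …], period ℓ=9 (odd) → k=17
i=0: a=11 ⇒ p=11, q=1
i=1: a=1 ⇒ p=12, q=1
i=2: a=2 ⇒ p=35, q=3
…
i=5: a=1 ⇒ p=199, q=17
…
i=10: a=1 ⇒ p=41341, q=3532
i=11: a=2 ⇒ p=122279, q=10447
…
i=14: a=1 ⇒ p=694077, q=59299
i=15: a=2 ⇒ p=1796332, q=153471
i=16: a=2 ⇒ p=4286741, q=366241
i=17: a=1 ⇒ p=6083073, q=519712
fundamental: x₁=6083073, y₁=519712  (since 37003777123329 − 137·270100562944 = 1)

6083073 519712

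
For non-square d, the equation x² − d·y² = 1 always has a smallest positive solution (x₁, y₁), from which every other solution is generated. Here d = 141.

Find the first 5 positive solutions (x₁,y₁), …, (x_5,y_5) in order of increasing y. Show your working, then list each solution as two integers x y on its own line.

√141 = [11; 1,6,1,22, …], period ℓ=4 (even) → k=3
a_0=11:  p_0=11·1+0=11,  q_0=11·0+1=1
a_1=1:  p_1=1·11+1=12,  q_1=1·1+0=1
a_2=6:  p_2=6·12+11=83,  q_2=6·1+1=7
a_3=1:  p_3=1·83+12=95,  q_3=1·7+1=8
fundamental: x₁=95, y₁=8  (since 9025 − 141·64 = 1)
k=2:  x_2 = 95·95+141·8·8 = 18049,  y_2 = 95·8+8·95 = 1520
k=3:  x_3 = 95·18049+141·8·1520 = 3429215,  y_3 = 95·1520+8·18049 = 288792
k=4:  x_4 = 95·3429215+141·8·288792 = 651532801,  y_4 = 95·288792+8·3429215 = 54868960
k=5:  x_5 = 95·651532801+141·8·54868960 = 123787802975,  y_5 = 95·54868960+8·651532801 = 10424813608

95 8
18049 1520
3429215 288792
651532801 54868960
123787802975 10424813608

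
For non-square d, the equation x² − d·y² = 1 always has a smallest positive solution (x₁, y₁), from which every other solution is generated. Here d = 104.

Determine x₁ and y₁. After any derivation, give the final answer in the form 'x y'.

51 5

d=104: √d = [10; 5,20] (ℓ=2, even), read p_1/q_1
i=0: a=10 ⇒ p=10, q=1
i=1: a=5 ⇒ p=51, q=5
(x₁, y₁) = (51, 5);  51² − 104·5² = 1 ✓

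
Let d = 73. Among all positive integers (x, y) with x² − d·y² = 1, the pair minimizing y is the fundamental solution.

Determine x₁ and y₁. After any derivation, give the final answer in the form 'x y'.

2281249 267000

√73 = [8; 1,1,5,5,1,1,16, …], period ℓ=7 (odd) → k=13
a_0=8:  p_0=8·1+0=8,  q_0=8·0+1=1
a_1=1:  p_1=1·8+1=9,  q_1=1·1+0=1
a_2=1:  p_2=1·9+8=17,  q_2=1·1+1=2
a_3=5:  p_3=5·17+9=94,  q_3=5·2+1=11
a_4=5:  p_4=5·94+17=487,  q_4=5·11+2=57
…
a_8=1:  p_8=1·17669+1068=18737,  q_8=1·2068+125=2193
…
a_10=5:  p_10=5·36406+18737=200767,  q_10=5·4261+2193=23498
…
a_12=1:  p_12=1·1040241+200767=1241008,  q_12=1·121751+23498=145249
a_13=1:  p_13=1·1241008+1040241=2281249,  q_13=1·145249+121751=267000
→ (2281249, 267000).  Check: 2281249²=5204097000001, 73·267000²=5204097000000, difference 1.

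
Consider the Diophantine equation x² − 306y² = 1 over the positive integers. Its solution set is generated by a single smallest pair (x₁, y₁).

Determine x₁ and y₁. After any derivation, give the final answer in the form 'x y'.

35 2

d=306: √d = [17; 2,34] (ℓ=2, even), read p_1/q_1
step 0: (17, 1)  from 17·(1,0) + (0,1)
step 1: (35, 2)  from 2·(17,1) + (1,0)
fundamental: x₁=35, y₁=2  (since 1225 − 306·4 = 1)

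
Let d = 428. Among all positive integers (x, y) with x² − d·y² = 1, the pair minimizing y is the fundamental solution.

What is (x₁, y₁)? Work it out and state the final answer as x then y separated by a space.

1850887 89466

[20; 1,2,4,1,5,10,5,1,4,2,1,40] for √428; ℓ=12 ⇒ convergent index 11
i=0: a=20 ⇒ p=20, q=1
i=1: a=1 ⇒ p=21, q=1
i=2: a=2 ⇒ p=62, q=3
i=3: a=4 ⇒ p=269, q=13
i=4: a=1 ⇒ p=331, q=16
…
i=6: a=10 ⇒ p=19571, q=946
i=7: a=5 ⇒ p=99779, q=4823
i=8: a=1 ⇒ p=119350, q=5769
i=9: a=4 ⇒ p=577179, q=27899
i=10: a=2 ⇒ p=1273708, q=61567
i=11: a=1 ⇒ p=1850887, q=89466
→ (1850887, 89466).  Check: 1850887²=3425782686769, 428·89466²=3425782686768, difference 1.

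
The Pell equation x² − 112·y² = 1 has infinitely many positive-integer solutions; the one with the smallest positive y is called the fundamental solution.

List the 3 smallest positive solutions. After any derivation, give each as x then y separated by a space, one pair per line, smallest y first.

[10; 1,1,2,1,1,20] for √112; ℓ=6 ⇒ convergent index 5
a_0=10:  p_0=10·1+0=10,  q_0=10·0+1=1
a_1=1:  p_1=1·10+1=11,  q_1=1·1+0=1
a_2=1:  p_2=1·11+10=21,  q_2=1·1+1=2
…
a_4=1:  p_4=1·53+21=74,  q_4=1·5+2=7
a_5=1:  p_5=1·74+53=127,  q_5=1·7+5=12
fundamental: x₁=127, y₁=12  (since 16129 − 112·144 = 1)
n=2: (127,12)∘(127,12) = (127·127+112·12·12, 127·12+12·127) = (32257,3048)
n=3: (32257,3048)∘(127,12) = (127·32257+112·12·3048, 127·3048+12·32257) = (8193151,774180)

127 12
32257 3048
8193151 774180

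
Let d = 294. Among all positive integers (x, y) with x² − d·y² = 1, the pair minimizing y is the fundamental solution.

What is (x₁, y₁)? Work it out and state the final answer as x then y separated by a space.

4801 280

√294 = [17; 6,1,4,1,6,34, …], period ℓ=6 (even) → k=5
i=0: a=17 ⇒ p=17, q=1
i=1: a=6 ⇒ p=103, q=6
i=2: a=1 ⇒ p=120, q=7
i=3: a=4 ⇒ p=583, q=34
i=4: a=1 ⇒ p=703, q=41
i=5: a=6 ⇒ p=4801, q=280
→ (4801, 280).  Check: 4801²=23049601, 294·280²=23049600, difference 1.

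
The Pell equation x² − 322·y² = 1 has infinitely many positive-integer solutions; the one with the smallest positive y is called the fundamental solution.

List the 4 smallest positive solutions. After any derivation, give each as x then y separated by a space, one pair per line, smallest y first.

d=322: √d = [17; 1,16,1,34] (ℓ=4, even), read p_3/q_3
step 0: (17, 1)  from 17·(1,0) + (0,1)
step 1: (18, 1)  from 1·(17,1) + (1,0)
step 2: (305, 17)  from 16·(18,1) + (17,1)
step 3: (323, 18)  from 1·(305,17) + (18,1)
→ (323, 18).  Check: 323²=104329, 322·18²=104328, difference 1.
(x_2, y_2) = (323·323 + 322·18·18, 323·18 + 18·323) = (208657, 11628)
(x_3, y_3) = (323·208657 + 322·18·11628, 323·11628 + 18·208657) = (134792099, 7511670)
(x_4, y_4) = (323·134792099 + 322·18·7511670, 323·7511670 + 18·134792099) = (87075487297, 4852527192)

323 18
208657 11628
134792099 7511670
87075487297 4852527192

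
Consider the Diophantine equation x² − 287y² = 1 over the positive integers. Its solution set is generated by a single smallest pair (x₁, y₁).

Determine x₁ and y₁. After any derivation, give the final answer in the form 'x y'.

288 17

√287 → a₀=16, period (1,15,1,32); ℓ=4 even so k=3
i=0: a=16 ⇒ p=16, q=1
i=1: a=1 ⇒ p=17, q=1
i=2: a=15 ⇒ p=271, q=16
i=3: a=1 ⇒ p=288, q=17
fundamental: x₁=288, y₁=17  (since 82944 − 287·289 = 1)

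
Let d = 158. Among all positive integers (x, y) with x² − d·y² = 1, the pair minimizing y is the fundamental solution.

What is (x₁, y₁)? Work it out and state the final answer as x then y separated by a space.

7743 616

d=158: √d = [12; 1,1,3,12,3,1,1,24] (ℓ=8, even), read p_7/q_7
i=0: a=12 ⇒ p=12, q=1
i=1: a=1 ⇒ p=13, q=1
…
i=3: a=3 ⇒ p=88, q=7
i=4: a=12 ⇒ p=1081, q=86
i=5: a=3 ⇒ p=3331, q=265
i=6: a=1 ⇒ p=4412, q=351
i=7: a=1 ⇒ p=7743, q=616
(x₁, y₁) = (7743, 616);  7743² − 158·616² = 1 ✓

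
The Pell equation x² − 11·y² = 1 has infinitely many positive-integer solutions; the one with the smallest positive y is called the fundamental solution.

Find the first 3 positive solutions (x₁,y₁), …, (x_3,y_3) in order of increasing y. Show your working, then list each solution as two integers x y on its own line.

10 3
199 60
3970 1197

d=11: √d = [3; 3,6] (ℓ=2, even), read p_1/q_1
k=0  a_k=3  p_k/q_k = 3/1
k=1  a_k=3  p_k/q_k = 10/3
(x₁, y₁) = (10, 3);  10² − 11·3² = 1 ✓
k=2:  x_2 = 10·10+11·3·3 = 199,  y_2 = 10·3+3·10 = 60
k=3:  x_3 = 10·199+11·3·60 = 3970,  y_3 = 10·60+3·199 = 1197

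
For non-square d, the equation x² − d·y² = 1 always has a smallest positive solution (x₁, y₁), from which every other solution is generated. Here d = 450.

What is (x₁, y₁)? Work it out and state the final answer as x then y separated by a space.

d=450: √d = [21; 4,1,2,4,2,1,4,42] (ℓ=8, even), read p_7/q_7
i=0: a=21 ⇒ p=21, q=1
…
i=6: a=1 ⇒ p=4179, q=197
i=7: a=4 ⇒ p=19601, q=924
(x₁, y₁) = (19601, 924);  19601² − 450·924² = 1 ✓

19601 924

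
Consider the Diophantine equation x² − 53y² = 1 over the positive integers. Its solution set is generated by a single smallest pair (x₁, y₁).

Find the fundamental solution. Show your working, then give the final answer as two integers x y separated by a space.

66249 9100

[7; 3,1,1,3,14] for √53; ℓ=5 ⇒ convergent index 9
a_0=7:  p_0=7·1+0=7,  q_0=7·0+1=1
…
a_4=3:  p_4=3·51+29=182,  q_4=3·7+4=25
…
a_8=1:  p_8=1·10578+7979=18557,  q_8=1·1453+1096=2549
a_9=3:  p_9=3·18557+10578=66249,  q_9=3·2549+1453=9100
fundamental: x₁=66249, y₁=9100  (since 4388930001 − 53·82810000 = 1)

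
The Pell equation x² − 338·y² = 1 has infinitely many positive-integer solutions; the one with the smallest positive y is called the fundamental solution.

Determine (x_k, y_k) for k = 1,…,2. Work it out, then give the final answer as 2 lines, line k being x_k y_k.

114243 6214
26102926097 1419812004

√338 → a₀=18, period (2,1,1,2,36); ℓ=5 odd so k=9
a_0=18:  p_0=18·1+0=18,  q_0=18·0+1=1
a_1=2:  p_1=2·18+1=37,  q_1=2·1+0=2
…
a_4=2:  p_4=2·92+55=239,  q_4=2·5+3=13
…
a_6=2:  p_6=2·8696+239=17631,  q_6=2·473+13=959
…
a_8=1:  p_8=1·26327+17631=43958,  q_8=1·1432+959=2391
a_9=2:  p_9=2·43958+26327=114243,  q_9=2·2391+1432=6214
fundamental: x₁=114243, y₁=6214  (since 13051463049 − 338·38613796 = 1)
n=2: (114243,6214)∘(114243,6214) = (114243·114243+338·6214·6214, 114243·6214+6214·114243) = (26102926097,1419812004)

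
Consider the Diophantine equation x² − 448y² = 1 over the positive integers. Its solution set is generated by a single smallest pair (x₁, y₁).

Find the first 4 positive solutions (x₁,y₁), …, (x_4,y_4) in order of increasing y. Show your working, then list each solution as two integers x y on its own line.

127 6
32257 1524
8193151 387090
2081028097 98319336

[21; 6,42] for √448; ℓ=2 ⇒ convergent index 1
step 0: (21, 1)  from 21·(1,0) + (0,1)
step 1: (127, 6)  from 6·(21,1) + (1,0)
(x₁, y₁) = (127, 6);  127² − 448·6² = 1 ✓
(x_2, y_2) = (127·127 + 448·6·6, 127·6 + 6·127) = (32257, 1524)
(x_3, y_3) = (127·32257 + 448·6·1524, 127·1524 + 6·32257) = (8193151, 387090)
(x_4, y_4) = (127·8193151 + 448·6·387090, 127·387090 + 6·8193151) = (2081028097, 98319336)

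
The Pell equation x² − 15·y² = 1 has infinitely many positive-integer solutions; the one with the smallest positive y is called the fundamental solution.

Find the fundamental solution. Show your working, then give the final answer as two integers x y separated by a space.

4 1

d=15: √d = [3; 1,6] (ℓ=2, even), read p_1/q_1
k=0  a_k=3  p_k/q_k = 3/1
k=1  a_k=1  p_k/q_k = 4/1
→ (4, 1).  Check: 4²=16, 15·1²=15, difference 1.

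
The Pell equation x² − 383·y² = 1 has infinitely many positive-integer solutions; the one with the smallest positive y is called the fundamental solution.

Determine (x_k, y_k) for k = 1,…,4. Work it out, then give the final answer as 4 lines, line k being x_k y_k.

18768 959
704475647 35997024
26443197867024 1351184291905
992571874432137217 50718053544949056

√383 → a₀=19, period (1,1,3,19,3,1,1,38); ℓ=8 even so k=7
i=0: a=19 ⇒ p=19, q=1
i=1: a=1 ⇒ p=20, q=1
i=2: a=1 ⇒ p=39, q=2
i=3: a=3 ⇒ p=137, q=7
i=4: a=19 ⇒ p=2642, q=135
i=5: a=3 ⇒ p=8063, q=412
i=6: a=1 ⇒ p=10705, q=547
i=7: a=1 ⇒ p=18768, q=959
(x₁, y₁) = (18768, 959);  18768² − 383·959² = 1 ✓
(18768+959√383)^2 = 704475647 + 35997024√383
(18768+959√383)^3 = 26443197867024 + 1351184291905√383
(18768+959√383)^4 = 992571874432137217 + 50718053544949056√383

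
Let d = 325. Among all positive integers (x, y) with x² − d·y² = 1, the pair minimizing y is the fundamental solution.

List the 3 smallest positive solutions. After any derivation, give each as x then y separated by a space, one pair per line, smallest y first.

649 36
842401 46728
1093435849 60652908

√325 → a₀=18, period (36); ℓ=1 odd so k=1
k=0  a_k=18  p_k/q_k = 18/1
k=1  a_k=36  p_k/q_k = 649/36
(x₁, y₁) = (649, 36);  649² − 325·36² = 1 ✓
n=2: (649,36)∘(649,36) = (649·649+325·36·36, 649·36+36·649) = (842401,46728)
n=3: (842401,46728)∘(649,36) = (649·842401+325·36·46728, 649·46728+36·842401) = (1093435849,60652908)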